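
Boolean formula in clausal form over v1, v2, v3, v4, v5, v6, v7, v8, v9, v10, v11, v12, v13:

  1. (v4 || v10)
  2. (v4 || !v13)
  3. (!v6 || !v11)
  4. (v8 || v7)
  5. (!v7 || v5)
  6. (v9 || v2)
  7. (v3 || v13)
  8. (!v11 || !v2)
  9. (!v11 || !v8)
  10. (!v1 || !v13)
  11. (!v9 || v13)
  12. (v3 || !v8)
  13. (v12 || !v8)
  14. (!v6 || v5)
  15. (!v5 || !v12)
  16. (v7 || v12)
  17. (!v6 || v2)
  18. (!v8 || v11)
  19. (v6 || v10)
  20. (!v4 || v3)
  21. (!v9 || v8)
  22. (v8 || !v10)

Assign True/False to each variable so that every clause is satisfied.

v1=False, v2=True, v3=True, v4=True, v5=True, v6=True, v7=True, v8=False, v9=False, v10=False, v11=False, v12=False, v13=False

Pure literal: v1 appears only negated; assign v1 = False.
Pure literal: v3 appears only positively; assign v3 = True.
Try v2 = True.
  then v11 is forced to False.
  then v8 is forced to False.
  then v7 is forced to True.
  then v5 is forced to True.
  then v12 is forced to False.
  then v9 is forced to False.
  then v10 is forced to False.
  then v4 is forced to True.
  then v6 is forced to True.
v13 is now unconstrained; take v13 = False.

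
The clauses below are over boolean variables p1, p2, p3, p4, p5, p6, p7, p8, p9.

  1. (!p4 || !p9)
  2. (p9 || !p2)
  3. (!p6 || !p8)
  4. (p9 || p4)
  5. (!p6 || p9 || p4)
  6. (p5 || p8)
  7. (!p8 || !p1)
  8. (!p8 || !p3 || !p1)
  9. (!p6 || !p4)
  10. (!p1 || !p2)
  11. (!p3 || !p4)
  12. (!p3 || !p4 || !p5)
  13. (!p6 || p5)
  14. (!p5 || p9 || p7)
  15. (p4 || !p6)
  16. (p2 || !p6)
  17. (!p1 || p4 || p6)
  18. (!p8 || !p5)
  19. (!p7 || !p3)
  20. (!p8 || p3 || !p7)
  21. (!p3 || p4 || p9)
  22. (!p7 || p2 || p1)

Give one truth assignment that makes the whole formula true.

p1=F, p2=F, p3=T, p4=F, p5=F, p6=F, p7=F, p8=T, p9=T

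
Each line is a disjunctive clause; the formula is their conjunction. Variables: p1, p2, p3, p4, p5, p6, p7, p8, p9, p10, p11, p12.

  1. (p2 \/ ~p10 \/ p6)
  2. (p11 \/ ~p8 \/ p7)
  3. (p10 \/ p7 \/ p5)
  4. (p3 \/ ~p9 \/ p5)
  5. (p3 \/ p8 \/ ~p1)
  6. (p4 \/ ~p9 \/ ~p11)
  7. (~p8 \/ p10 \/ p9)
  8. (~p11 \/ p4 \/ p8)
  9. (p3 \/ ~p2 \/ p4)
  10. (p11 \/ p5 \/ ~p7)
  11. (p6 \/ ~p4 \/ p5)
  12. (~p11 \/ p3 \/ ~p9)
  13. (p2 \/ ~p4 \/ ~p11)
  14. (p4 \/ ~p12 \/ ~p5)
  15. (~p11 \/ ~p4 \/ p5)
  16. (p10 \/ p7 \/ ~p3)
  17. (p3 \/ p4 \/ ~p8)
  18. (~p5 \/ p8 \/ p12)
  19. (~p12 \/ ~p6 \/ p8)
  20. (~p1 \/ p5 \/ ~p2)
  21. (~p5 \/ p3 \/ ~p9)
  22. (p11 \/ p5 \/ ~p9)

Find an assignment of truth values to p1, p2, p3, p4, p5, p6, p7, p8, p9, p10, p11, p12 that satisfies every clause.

p1=True, p2=False, p3=False, p4=True, p5=True, p6=True, p7=True, p8=True, p9=False, p10=True, p11=False, p12=False

Check each clause:
  1. (p6 \/ ~p10 \/ p2) — p6 is true.
  2. (~p8 \/ p7 \/ p11) — p7 is true.
  3. (p10 \/ p5 \/ p7) — p10 is true.
  4. (p5 \/ ~p9 \/ p3) — p5 is true.
  5. (p8 \/ p3 \/ ~p1) — p8 is true.
  6. (~p9 \/ ~p11 \/ p4) — p4 is true.
  7. (p9 \/ ~p8 \/ p10) — p10 is true.
  8. (~p11 \/ p4 \/ p8) — p8 is true.
  9. (p4 \/ ~p2 \/ p3) — p4 is true.
  10. (~p7 \/ p5 \/ p11) — p5 is true.
  11. (~p4 \/ p5 \/ p6) — p5 is true.
  12. (p3 \/ ~p9 \/ ~p11) — ~p11 is true.
  13. (p2 \/ ~p4 \/ ~p11) — ~p11 is true.
  14. (~p5 \/ p4 \/ ~p12) — p4 is true.
  15. (p5 \/ ~p11 \/ ~p4) — ~p11 is true.
  16. (p7 \/ p10 \/ ~p3) — p10 is true.
  17. (p4 \/ ~p8 \/ p3) — p4 is true.
  18. (p8 \/ p12 \/ ~p5) — p8 is true.
  19. (~p6 \/ ~p12 \/ p8) — p8 is true.
  20. (~p2 \/ ~p1 \/ p5) — p5 is true.
  21. (~p9 \/ ~p5 \/ p3) — ~p9 is true.
  22. (p5 \/ ~p9 \/ p11) — p5 is true.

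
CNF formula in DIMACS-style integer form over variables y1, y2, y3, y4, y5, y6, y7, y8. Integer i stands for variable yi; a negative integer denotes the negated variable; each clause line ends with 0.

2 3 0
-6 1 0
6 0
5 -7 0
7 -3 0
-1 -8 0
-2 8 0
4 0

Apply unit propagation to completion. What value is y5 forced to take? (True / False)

(y6) is a unit clause: y6 = True.
(NOT y6 OR y1) with y6 = True leaves only y1, so y1 = True.
In (NOT y1 OR NOT y8), NOT y1 is now false; NOT y8 must hold, so y8 = False.
(y8 OR NOT y2) with y8 = False leaves only NOT y2, so y2 = False.
In (y3 OR y2), y2 is now false; y3 must hold, so y3 = True.
From (y7 OR NOT y3) and y3 = True: y7 = True.
In (y5 OR NOT y7), NOT y7 is now false; y5 must hold, so y5 = True.

True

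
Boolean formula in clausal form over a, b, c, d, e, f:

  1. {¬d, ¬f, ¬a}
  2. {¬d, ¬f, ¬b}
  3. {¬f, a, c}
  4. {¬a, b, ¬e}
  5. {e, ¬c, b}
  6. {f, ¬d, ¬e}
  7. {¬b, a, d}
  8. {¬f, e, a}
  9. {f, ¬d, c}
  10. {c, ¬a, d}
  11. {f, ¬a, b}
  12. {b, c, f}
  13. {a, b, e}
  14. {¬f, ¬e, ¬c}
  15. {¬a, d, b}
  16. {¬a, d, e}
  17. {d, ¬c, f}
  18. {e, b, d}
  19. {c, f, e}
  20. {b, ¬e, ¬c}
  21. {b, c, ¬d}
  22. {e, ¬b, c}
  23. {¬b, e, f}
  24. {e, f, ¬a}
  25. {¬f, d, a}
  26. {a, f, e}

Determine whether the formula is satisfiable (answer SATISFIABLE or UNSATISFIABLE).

UNSATISFIABLE

f = True:
  a = True:
    propagation gives d=False, c=True, e=False; an empty clause results — contradiction.
  a = False:
    propagation gives c=True, e=True; an empty clause results — contradiction.
f = False:
  b = True:
    propagation gives e=True, d=False, a=True, c=True; an empty clause results — contradiction.
  b = False:
    propagation gives a=False, c=True, e=True; an empty clause results — contradiction.
Every branch closes, so no satisfying assignment exists.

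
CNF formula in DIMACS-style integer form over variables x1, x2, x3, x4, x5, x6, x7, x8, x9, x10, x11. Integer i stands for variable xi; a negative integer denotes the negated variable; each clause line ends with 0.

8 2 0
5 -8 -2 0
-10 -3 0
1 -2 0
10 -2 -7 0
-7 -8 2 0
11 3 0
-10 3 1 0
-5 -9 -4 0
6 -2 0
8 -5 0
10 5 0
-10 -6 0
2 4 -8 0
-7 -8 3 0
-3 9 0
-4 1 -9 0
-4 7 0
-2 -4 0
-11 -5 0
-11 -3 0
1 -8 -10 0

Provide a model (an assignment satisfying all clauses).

x1 occurs only positively in the remaining clauses — set x1 = True.
Branch on x2: take x2 = True.
  then x6 is forced to True.
  then x10 is forced to False.
  then x7 is forced to False.
  then x5 is forced to True.
  then x8 is forced to True.
  then x4 is forced to False.
  then x11 is forced to False.
  then x3 is forced to True.
  then x9 is forced to True.

x1=True  x2=True  x3=True  x4=False  x5=True  x6=True  x7=False  x8=True  x9=True  x10=False  x11=False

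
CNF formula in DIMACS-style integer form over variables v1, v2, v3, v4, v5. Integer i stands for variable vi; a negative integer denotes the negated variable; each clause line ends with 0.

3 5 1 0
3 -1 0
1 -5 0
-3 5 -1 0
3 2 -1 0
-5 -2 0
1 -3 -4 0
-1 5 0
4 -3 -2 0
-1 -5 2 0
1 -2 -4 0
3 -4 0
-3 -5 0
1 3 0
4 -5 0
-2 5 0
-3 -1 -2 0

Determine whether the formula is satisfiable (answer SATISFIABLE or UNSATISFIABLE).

Set v1 = False and propagate.
  then v5 is forced to False.
  then v3 is forced to True.
  then v4 is forced to False.
  then v2 is forced to False.
So v1=F  v2=F  v3=T  v4=F  v5=F is a satisfying assignment.

SATISFIABLE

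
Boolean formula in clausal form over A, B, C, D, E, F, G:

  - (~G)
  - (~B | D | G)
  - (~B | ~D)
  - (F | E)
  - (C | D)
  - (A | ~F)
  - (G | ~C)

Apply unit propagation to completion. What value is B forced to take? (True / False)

Unit clause (~G) sets G = False.
(~C | G): since G = False, the clause reduces to (~C). C = False.
From (C | D) and C = False: D = True.
In (~D | ~B), ~D is now false; ~B must hold, so B = False.

False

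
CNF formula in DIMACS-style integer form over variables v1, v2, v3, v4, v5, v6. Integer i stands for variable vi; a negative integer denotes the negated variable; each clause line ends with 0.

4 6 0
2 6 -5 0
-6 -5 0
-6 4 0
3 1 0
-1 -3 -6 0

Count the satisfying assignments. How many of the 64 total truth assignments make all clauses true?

13

Case analysis on v6 and v1:
  v6=T, v1=T: remaining (v2,v3,v4,v5) ∈ {(F,F,T,F); (T,F,T,F)} — 2.
  v6=T, v1=F: remaining (v2,v3,v4,v5) ∈ {(F,T,T,F); (T,T,T,F)} — 2.
  v6=F, v1=T: v3 free; 3 ways for (v2,v4,v5) × 2^1 = 6.
  v6=F, v1=F: remaining (v2,v3,v4,v5) ∈ {(F,T,T,F); (T,T,T,F); (T,T,T,T)} — 3.
Total: 2 + 2 + 6 + 3 = 13.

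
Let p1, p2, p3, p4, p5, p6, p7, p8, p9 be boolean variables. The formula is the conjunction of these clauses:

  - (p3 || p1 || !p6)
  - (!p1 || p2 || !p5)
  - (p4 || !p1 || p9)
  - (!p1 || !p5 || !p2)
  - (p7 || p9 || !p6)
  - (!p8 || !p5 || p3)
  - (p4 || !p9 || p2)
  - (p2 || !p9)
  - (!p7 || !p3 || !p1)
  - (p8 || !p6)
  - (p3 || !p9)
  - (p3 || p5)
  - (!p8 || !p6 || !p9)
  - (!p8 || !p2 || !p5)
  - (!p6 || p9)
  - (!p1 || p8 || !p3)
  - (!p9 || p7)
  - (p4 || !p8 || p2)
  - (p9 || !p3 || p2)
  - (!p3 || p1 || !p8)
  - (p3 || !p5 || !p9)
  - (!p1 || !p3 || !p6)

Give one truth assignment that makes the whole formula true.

p1=F, p2=T, p3=T, p4=F, p5=T, p6=F, p7=F, p8=F, p9=F

p6 occurs only negated in the remaining clauses — set p6 = False.
Set p1 = False and propagate.
Branch on p2: take p2 = True.
Try p3 = True.
  then p8 is forced to False.
For the remaining variables, p4 = False, p5 = True, p7 = False, p9 = False works.
Every clause has at least one true literal under this assignment.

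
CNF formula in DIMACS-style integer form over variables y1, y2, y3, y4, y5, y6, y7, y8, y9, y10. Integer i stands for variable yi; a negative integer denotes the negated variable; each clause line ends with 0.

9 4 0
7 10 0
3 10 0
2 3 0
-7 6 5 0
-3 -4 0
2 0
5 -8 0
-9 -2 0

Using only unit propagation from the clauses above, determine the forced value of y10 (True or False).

True

(y2) stands alone — y2 = True.
(¬y2 ∨ ¬y9): since y2 = True, the clause reduces to (¬y9). y9 = False.
From (y9 ∨ y4) and y9 = False: y4 = True.
(¬y4 ∨ ¬y3): since y4 = True, the clause reduces to (¬y3). y3 = False.
(y10 ∨ y3): since y3 = False, the clause reduces to (y10). y10 = True.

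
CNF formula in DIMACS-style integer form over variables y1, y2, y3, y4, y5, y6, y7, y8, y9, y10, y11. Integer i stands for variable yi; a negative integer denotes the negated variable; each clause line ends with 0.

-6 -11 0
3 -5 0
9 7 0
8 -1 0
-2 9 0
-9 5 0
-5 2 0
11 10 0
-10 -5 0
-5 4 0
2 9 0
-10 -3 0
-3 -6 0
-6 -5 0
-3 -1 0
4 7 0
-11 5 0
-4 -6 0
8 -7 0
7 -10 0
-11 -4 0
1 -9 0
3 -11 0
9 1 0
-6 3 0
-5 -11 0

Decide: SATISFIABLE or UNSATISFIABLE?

y5 = True:
  propagation gives y3=True, y2=True, y9=True, y10=False; an empty clause results — contradiction.
y5 = False:
  propagation gives y9=False, y7=True, y2=False; an empty clause results — contradiction.
Every branch closes, so no satisfying assignment exists.

UNSATISFIABLE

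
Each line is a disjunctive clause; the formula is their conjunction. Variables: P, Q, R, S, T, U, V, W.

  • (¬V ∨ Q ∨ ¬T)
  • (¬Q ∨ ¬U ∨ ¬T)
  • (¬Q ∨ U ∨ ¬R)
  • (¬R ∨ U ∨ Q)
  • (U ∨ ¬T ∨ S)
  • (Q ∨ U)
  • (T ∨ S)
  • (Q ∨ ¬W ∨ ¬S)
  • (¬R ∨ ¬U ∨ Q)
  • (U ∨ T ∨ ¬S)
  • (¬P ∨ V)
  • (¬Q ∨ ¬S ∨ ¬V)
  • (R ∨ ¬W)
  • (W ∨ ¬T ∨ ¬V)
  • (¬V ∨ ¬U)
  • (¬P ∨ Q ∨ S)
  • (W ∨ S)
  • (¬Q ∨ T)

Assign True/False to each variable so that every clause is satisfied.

P occurs only negated in the remaining clauses — set P = False.
Try Q = False.
  then U is forced to True.
  then R is forced to False.
  then W is forced to False.
  then V is forced to False.
  then S is forced to True.
T is now unconstrained; take T = True.
Check each clause:
  1. (Q ∨ ¬T ∨ ¬V) — ¬V is true.
  2. (¬Q ∨ ¬U ∨ ¬T) — ¬Q is true.
  3. (U ∨ ¬Q ∨ ¬R) — ¬R is true.
  4. (U ∨ ¬R ∨ Q) — ¬R is true.
  5. (U ∨ ¬T ∨ S) — S is true.
  6. (U ∨ Q) — U is true.
  7. (S ∨ T) — S is true.
  8. (¬W ∨ ¬S ∨ Q) — ¬W is true.
  9. (¬R ∨ ¬U ∨ Q) — ¬R is true.
  10. (¬S ∨ T ∨ U) — T is true.
  11. (V ∨ ¬P) — ¬P is true.
  12. (¬Q ∨ ¬V ∨ ¬S) — ¬V is true.
  13. (R ∨ ¬W) — ¬W is true.
  14. (¬T ∨ ¬V ∨ W) — ¬V is true.
  15. (¬V ∨ ¬U) — ¬V is true.
  16. (¬P ∨ Q ∨ S) — S is true.
  17. (W ∨ S) — S is true.
  18. (¬Q ∨ T) — T is true.

P=False, Q=False, R=False, S=True, T=True, U=True, V=False, W=False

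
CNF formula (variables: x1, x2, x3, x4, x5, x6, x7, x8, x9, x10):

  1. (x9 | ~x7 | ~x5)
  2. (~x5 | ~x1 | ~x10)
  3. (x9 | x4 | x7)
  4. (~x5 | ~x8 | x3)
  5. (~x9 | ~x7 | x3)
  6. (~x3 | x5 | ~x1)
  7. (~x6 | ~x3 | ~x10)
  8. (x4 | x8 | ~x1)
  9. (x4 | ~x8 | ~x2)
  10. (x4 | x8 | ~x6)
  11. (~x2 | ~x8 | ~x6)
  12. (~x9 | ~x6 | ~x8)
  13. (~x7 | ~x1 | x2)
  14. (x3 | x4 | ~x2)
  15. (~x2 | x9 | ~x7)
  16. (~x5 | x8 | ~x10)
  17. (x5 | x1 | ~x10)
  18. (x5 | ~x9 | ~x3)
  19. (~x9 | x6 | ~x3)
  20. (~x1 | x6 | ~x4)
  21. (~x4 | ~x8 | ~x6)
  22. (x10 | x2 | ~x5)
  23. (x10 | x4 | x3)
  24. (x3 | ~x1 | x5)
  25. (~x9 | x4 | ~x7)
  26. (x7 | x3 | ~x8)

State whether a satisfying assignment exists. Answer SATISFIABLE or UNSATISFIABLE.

SATISFIABLE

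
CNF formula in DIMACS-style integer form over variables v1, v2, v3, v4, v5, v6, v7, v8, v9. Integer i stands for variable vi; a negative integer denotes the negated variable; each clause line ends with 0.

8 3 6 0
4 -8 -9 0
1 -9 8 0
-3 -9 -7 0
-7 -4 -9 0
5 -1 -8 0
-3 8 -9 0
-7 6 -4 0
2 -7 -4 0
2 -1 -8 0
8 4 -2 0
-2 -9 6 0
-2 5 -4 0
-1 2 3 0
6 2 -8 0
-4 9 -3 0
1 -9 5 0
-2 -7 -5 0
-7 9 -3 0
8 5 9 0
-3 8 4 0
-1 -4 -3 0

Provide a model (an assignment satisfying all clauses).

v1=T, v2=T, v3=F, v4=F, v5=T, v6=F, v7=F, v8=T, v9=F

Pure literal: v7 appears only negated; assign v7 = False.
Branch on v1: take v1 = True.
The remaining clauses are satisfied by v2 = True, v3 = False, v4 = False, v5 = True, v6 = False, v8 = True, v9 = False.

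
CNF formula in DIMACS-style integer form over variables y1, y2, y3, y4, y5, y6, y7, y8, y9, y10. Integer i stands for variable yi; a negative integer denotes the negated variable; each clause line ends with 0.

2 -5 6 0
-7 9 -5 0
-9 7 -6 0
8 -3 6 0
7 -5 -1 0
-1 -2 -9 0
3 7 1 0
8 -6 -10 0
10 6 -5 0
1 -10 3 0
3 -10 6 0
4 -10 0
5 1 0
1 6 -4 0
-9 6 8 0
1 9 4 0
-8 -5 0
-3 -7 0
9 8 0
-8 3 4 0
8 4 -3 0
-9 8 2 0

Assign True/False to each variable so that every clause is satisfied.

Branch on y1: take y1 = False.
  then y5 is forced to True.
  then y8 is forced to False.
  then y9 is forced to True.
  then y6 is forced to True.
  then y7 is forced to True.
  then y10 is forced to False.
  then y3 is forced to False.
  then y2 is forced to True.
y4 is now unconstrained; take y4 = True.
Check each clause:
  1. (y6 || y2 || !y5) — y2 is true.
  2. (!y7 || y9 || !y5) — y9 is true.
  3. (!y6 || !y9 || y7) — y7 is true.
  4. (!y3 || y6 || y8) — !y3 is true.
  5. (!y1 || !y5 || y7) — !y1 is true.
  6. (!y2 || !y1 || !y9) — !y1 is true.
  7. (y7 || y3 || y1) — y7 is true.
  8. (y8 || !y10 || !y6) — !y10 is true.
  9. (!y5 || y6 || y10) — y6 is true.
  10. (y3 || y1 || !y10) — !y10 is true.
  11. (y3 || y6 || !y10) — y6 is true.
  12. (y4 || !y10) — y4 is true.
  13. (y5 || y1) — y5 is true.
  14. (y6 || y1 || !y4) — y6 is true.
  15. (y8 || !y9 || y6) — y6 is true.
  16. (y4 || y1 || y9) — y9 is true.
  17. (!y8 || !y5) — !y8 is true.
  18. (!y7 || !y3) — !y3 is true.
  19. (y9 || y8) — y9 is true.
  20. (!y8 || y3 || y4) — !y8 is true.
  21. (!y3 || y8 || y4) — y4 is true.
  22. (y2 || !y9 || y8) — y2 is true.

y1 = False, y2 = True, y3 = False, y4 = True, y5 = True, y6 = True, y7 = True, y8 = False, y9 = True, y10 = False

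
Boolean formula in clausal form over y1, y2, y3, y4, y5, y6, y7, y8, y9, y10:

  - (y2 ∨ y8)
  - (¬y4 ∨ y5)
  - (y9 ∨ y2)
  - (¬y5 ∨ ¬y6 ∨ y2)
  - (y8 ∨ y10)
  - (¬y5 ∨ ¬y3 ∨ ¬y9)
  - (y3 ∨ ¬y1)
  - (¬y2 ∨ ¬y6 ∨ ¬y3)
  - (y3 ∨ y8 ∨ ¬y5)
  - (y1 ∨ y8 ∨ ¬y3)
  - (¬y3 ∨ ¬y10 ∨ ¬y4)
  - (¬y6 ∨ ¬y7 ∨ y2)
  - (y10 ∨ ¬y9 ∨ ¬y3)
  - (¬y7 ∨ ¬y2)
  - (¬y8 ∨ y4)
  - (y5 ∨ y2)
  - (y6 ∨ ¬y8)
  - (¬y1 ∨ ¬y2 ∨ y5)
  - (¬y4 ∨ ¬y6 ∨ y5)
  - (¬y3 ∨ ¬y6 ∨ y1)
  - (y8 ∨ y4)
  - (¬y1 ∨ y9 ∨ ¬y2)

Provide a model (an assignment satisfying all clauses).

y1=False, y2=True, y3=False, y4=True, y5=True, y6=True, y7=False, y8=True, y9=True, y10=False

y7 occurs only negated in the remaining clauses — set y7 = False.
Try y1 = False.
Try y2 = True.
For the remaining variables, y3 = False, y4 = True, y5 = True, y6 = True, y8 = True, y9 = True, y10 = False works.
Every clause has at least one true literal under this assignment.
Check each clause:
  1. (y8 ∨ y2) — y8 is true.
  2. (y5 ∨ ¬y4) — y5 is true.
  3. (y9 ∨ y2) — y9 is true.
  4. (¬y6 ∨ ¬y5 ∨ y2) — y2 is true.
  5. (y10 ∨ y8) — y8 is true.
  6. (¬y3 ∨ ¬y5 ∨ ¬y9) — ¬y3 is true.
  7. (¬y1 ∨ y3) — ¬y1 is true.
  8. (¬y6 ∨ ¬y3 ∨ ¬y2) — ¬y3 is true.
  9. (y3 ∨ y8 ∨ ¬y5) — y8 is true.
  10. (y1 ∨ y8 ∨ ¬y3) — y8 is true.
  11. (¬y10 ∨ ¬y3 ∨ ¬y4) — ¬y3 is true.
  12. (¬y7 ∨ y2 ∨ ¬y6) — ¬y7 is true.
  13. (¬y3 ∨ ¬y9 ∨ y10) — ¬y3 is true.
  14. (¬y2 ∨ ¬y7) — ¬y7 is true.
  15. (y4 ∨ ¬y8) — y4 is true.
  16. (y5 ∨ y2) — y2 is true.
  17. (¬y8 ∨ y6) — y6 is true.
  18. (¬y2 ∨ y5 ∨ ¬y1) — y5 is true.
  19. (¬y6 ∨ ¬y4 ∨ y5) — y5 is true.
  20. (y1 ∨ ¬y3 ∨ ¬y6) — ¬y3 is true.
  21. (y4 ∨ y8) — y8 is true.
  22. (y9 ∨ ¬y2 ∨ ¬y1) — y9 is true.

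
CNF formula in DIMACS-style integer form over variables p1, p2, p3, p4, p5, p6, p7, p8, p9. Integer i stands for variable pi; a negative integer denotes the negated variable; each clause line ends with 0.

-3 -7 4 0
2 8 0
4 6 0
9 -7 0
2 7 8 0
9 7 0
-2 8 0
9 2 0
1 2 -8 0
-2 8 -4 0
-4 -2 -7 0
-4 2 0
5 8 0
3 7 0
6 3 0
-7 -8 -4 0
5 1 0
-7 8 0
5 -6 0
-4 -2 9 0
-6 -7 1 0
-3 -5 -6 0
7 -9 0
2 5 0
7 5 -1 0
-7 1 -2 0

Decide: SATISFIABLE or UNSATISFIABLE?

Branch on p1: take p1 = True.
Branch on p2: take p2 = True.
  then p8 is forced to True.
The remaining clauses are satisfied by p3 = False, p4 = False, p5 = True, p6 = True, p7 = True, p9 = True.
So p1 = True  p2 = True  p3 = False  p4 = False  p5 = True  p6 = True  p7 = True  p8 = True  p9 = True is a satisfying assignment.

SATISFIABLE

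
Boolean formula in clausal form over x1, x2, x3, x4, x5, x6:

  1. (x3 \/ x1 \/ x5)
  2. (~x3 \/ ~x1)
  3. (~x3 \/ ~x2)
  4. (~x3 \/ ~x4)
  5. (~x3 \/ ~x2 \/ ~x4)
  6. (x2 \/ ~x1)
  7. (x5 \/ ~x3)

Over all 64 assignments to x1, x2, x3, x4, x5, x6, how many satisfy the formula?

Case analysis on x3 and x1:
  x3=T, x1=T: a clause becomes empty — 0.
  x3=T, x1=F: remaining (x2,x4,x5,x6) ∈ {(F,F,T,F); (F,F,T,T)} — 2.
  x3=F, x1=T: forces x2=T; x4, x5, x6 free → 2^3 = 8.
  x3=F, x1=F: forces x5=T; x2, x4, x6 free → 2^3 = 8.
Total: 0 + 2 + 8 + 8 = 18.

18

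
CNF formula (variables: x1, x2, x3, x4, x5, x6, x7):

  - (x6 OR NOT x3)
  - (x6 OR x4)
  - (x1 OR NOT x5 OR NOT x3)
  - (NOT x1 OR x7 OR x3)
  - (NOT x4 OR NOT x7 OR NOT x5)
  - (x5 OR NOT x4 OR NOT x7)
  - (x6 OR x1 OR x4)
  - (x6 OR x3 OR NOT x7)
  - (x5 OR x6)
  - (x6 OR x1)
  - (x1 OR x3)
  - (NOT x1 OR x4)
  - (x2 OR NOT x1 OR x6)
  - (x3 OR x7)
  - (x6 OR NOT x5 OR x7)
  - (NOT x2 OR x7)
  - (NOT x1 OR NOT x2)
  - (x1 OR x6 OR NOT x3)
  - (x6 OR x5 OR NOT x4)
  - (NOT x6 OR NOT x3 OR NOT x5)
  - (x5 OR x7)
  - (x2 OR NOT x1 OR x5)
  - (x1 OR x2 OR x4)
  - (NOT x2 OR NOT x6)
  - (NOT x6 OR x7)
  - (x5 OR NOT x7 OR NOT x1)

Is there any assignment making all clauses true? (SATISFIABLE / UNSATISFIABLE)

UNSATISFIABLE

x6 = True:
  x1 = True:
    propagation gives x4=True, x5=False; an empty clause results — contradiction.
  x1 = False:
    propagation gives x3=True, x5=False, x4=False; an empty clause results — contradiction.
x6 = False:
  propagation gives x3=False, x4=True, x7=False; an empty clause results — contradiction.
Every branch closes, so no satisfying assignment exists.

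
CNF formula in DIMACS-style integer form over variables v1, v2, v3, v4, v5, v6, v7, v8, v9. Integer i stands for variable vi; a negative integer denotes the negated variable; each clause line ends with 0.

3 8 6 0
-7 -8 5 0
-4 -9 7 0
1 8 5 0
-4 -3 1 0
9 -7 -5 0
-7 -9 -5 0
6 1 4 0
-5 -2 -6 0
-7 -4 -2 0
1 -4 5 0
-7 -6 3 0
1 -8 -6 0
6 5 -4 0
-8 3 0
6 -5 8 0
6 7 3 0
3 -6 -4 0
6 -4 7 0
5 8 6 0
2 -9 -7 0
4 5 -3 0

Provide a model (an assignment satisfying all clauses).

v1=1, v2=1, v3=1, v4=0, v5=1, v6=0, v7=0, v8=1, v9=0

Pure literal: v1 appears only positively; assign v1 = True.
Branch on v2: take v2 = True.
The remaining clauses are satisfied by v3 = True, v4 = False, v5 = True, v6 = False, v7 = False, v8 = True, v9 = False.
Every clause has at least one true literal under this assignment.
Check each clause:
  1. {v6, v8, v3} — v8 is true.
  2. {v5, ¬v8, ¬v7} — ¬v7 is true.
  3. {v7, ¬v4, ¬v9} — ¬v4 is true.
  4. {v8, v5, v1} — v8 is true.
  5. {v1, ¬v3, ¬v4} — v1 is true.
  6. {¬v5, ¬v7, v9} — ¬v7 is true.
  7. {¬v5, ¬v9, ¬v7} — ¬v7 is true.
  8. {v4, v6, v1} — v1 is true.
  9. {¬v2, ¬v5, ¬v6} — ¬v6 is true.
  10. {¬v2, ¬v4, ¬v7} — ¬v7 is true.
  11. {v5, ¬v4, v1} — v1 is true.
  12. {v3, ¬v6, ¬v7} — ¬v7 is true.
  13. {v1, ¬v8, ¬v6} — v1 is true.
  14. {v6, v5, ¬v4} — ¬v4 is true.
  15. {¬v8, v3} — v3 is true.
  16. {¬v5, v6, v8} — v8 is true.
  17. {v3, v6, v7} — v3 is true.
  18. {¬v6, v3, ¬v4} — ¬v6 is true.
  19. {v6, v7, ¬v4} — ¬v4 is true.
  20. {v5, v8, v6} — v8 is true.
  21. {¬v7, ¬v9, v2} — ¬v7 is true.
  22. {¬v3, v5, v4} — v5 is true.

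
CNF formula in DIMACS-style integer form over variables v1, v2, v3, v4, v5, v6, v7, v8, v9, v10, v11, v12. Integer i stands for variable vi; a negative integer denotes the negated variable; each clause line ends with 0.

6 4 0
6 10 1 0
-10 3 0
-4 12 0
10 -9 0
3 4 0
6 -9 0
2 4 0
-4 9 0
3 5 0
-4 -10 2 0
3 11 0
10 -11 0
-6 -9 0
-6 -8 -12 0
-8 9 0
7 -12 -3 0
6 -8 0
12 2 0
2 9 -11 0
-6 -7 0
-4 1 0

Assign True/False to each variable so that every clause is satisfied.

v1=False, v2=True, v3=True, v4=False, v5=False, v6=True, v7=False, v8=False, v9=False, v10=True, v11=False, v12=False

Check each clause:
  1. (v4 || v6) — v6 is true.
  2. (v6 || v10 || v1) — v10 is true.
  3. (!v10 || v3) — v3 is true.
  4. (!v4 || v12) — !v4 is true.
  5. (!v9 || v10) — v10 is true.
  6. (v3 || v4) — v3 is true.
  7. (v6 || !v9) — v6 is true.
  8. (v2 || v4) — v2 is true.
  9. (v9 || !v4) — !v4 is true.
  10. (v5 || v3) — v3 is true.
  11. (v2 || !v4 || !v10) — v2 is true.
  12. (v3 || v11) — v3 is true.
  13. (v10 || !v11) — v10 is true.
  14. (!v9 || !v6) — !v9 is true.
  15. (!v6 || !v8 || !v12) — !v8 is true.
  16. (v9 || !v8) — !v8 is true.
  17. (!v3 || !v12 || v7) — !v12 is true.
  18. (v6 || !v8) — !v8 is true.
  19. (v2 || v12) — v2 is true.
  20. (v2 || v9 || !v11) — v2 is true.
  21. (!v7 || !v6) — !v7 is true.
  22. (!v4 || v1) — !v4 is true.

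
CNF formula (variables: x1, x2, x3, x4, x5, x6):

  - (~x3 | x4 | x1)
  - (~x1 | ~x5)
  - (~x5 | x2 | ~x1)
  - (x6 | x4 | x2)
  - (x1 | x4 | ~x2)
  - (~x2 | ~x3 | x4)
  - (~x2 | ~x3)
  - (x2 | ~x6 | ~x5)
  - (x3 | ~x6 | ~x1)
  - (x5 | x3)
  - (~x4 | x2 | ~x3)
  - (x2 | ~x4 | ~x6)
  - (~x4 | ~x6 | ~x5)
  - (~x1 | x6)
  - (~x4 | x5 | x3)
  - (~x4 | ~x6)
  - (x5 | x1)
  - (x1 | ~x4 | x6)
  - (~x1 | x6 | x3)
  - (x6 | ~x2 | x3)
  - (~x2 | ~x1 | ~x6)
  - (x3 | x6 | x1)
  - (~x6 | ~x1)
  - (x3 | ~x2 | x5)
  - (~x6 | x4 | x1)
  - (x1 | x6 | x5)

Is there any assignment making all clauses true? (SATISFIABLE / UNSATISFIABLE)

UNSATISFIABLE

x6 = True:
  propagation gives x4=False, x1=False; an empty clause results — contradiction.
x6 = False:
  propagation gives x1=False, x5=True, x4=False, x3=False; an empty clause results — contradiction.
Every branch closes, so no satisfying assignment exists.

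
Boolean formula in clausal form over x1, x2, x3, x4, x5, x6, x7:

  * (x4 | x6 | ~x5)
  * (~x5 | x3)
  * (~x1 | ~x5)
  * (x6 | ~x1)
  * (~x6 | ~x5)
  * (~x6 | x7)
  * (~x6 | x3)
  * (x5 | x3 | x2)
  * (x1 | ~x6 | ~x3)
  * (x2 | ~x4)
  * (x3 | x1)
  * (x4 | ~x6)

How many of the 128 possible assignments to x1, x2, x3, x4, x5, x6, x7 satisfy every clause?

Case analysis on x6 and x3:
  x6=T, x3=T: remaining (x1,x2,x4,x5,x7) ∈ {(T,T,T,F,T)} — 1.
  x6=T, x3=F: a clause becomes empty — 0.
  x6=F, x3=T: x7 free; 4 ways for (x1,x2,x4,x5) × 2^1 = 8.
  x6=F, x3=F: a clause becomes empty — 0.
Total: 1 + 0 + 8 + 0 = 9.

9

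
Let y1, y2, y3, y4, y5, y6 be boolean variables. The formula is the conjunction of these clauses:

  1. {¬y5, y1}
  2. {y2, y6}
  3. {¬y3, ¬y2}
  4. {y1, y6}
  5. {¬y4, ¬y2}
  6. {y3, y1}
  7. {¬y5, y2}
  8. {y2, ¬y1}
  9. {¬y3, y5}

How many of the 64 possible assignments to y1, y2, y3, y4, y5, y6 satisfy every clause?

Satisfying assignments:
  y1=T y2=T y3=F y4=F y5=F y6=F
  y1=T y2=T y3=F y4=F y5=F y6=T
  y1=T y2=T y3=F y4=F y5=T y6=F
  y1=T y2=T y3=F y4=F y5=T y6=T
Count: 4.

4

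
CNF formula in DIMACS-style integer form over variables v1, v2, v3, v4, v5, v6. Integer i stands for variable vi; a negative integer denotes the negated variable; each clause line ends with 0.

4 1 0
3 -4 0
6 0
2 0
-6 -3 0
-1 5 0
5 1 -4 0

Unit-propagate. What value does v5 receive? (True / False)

True

Unit clause (v6) sets v6 = True.
(v2) stands alone — v2 = True.
In (¬v6 ∨ ¬v3), ¬v6 is now false; ¬v3 must hold, so v3 = False.
From (¬v4 ∨ v3) and v3 = False: v4 = False.
From (v1 ∨ v4) and v4 = False: v1 = True.
In (¬v1 ∨ v5), ¬v1 is now false; v5 must hold, so v5 = True.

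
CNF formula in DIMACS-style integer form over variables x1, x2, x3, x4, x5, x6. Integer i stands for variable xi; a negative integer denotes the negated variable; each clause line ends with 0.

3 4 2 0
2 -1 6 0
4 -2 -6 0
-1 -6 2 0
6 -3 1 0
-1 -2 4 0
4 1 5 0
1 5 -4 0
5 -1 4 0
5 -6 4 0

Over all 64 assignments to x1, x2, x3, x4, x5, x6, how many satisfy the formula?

16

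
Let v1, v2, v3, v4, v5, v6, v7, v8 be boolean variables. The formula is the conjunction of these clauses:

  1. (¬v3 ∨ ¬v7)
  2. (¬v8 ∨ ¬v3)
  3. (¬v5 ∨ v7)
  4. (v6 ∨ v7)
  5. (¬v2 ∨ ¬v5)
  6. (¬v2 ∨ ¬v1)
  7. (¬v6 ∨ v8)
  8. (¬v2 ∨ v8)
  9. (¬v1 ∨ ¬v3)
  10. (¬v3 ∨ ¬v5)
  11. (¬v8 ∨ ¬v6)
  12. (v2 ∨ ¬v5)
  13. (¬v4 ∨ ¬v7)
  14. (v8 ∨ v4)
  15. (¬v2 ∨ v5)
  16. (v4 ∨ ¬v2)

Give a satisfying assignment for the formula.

Pure literal: v3 appears only negated; assign v3 = False.
Branch on v1: take v1 = True.
  then v2 is forced to False.
  then v5 is forced to False.
Try v4 = False.
  then v8 is forced to True.
  then v6 is forced to False.
  then v7 is forced to True.
Every clause has at least one true literal under this assignment.

v1 = T  v2 = F  v3 = F  v4 = F  v5 = F  v6 = F  v7 = T  v8 = T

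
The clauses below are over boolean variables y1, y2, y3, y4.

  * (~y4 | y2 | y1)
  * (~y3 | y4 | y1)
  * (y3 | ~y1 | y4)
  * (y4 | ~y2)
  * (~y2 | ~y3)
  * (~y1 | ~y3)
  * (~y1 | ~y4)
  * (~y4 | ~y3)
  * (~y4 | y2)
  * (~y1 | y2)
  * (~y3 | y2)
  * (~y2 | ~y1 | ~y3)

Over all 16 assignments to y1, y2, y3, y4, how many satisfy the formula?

Satisfying assignments:
  y1=F y2=F y3=F y4=F
  y1=F y2=T y3=F y4=T
That's 2 in total.

2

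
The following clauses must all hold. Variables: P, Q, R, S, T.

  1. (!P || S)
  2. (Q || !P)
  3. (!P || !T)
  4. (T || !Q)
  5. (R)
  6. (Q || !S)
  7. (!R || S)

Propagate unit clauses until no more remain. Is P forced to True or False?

False

Unit clause (R) sets R = True.
(!R || S): since R = True, the clause reduces to (S). S = True.
From (Q || !S) and S = True: Q = True.
From (!Q || T) and Q = True: T = True.
From (!P || !T) and T = True: P = False.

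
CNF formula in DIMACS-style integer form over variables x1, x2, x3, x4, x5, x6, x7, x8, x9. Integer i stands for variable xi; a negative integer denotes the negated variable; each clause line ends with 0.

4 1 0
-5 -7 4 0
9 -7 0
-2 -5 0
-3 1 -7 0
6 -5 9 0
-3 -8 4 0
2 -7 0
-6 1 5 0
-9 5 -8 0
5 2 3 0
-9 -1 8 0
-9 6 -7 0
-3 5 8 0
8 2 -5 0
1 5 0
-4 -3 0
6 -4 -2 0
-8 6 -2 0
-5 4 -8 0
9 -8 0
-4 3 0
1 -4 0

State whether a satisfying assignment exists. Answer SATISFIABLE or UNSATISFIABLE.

SATISFIABLE

Pure literal: x7 appears only negated; assign x7 = False.
Try x1 = True.
Set x2 = True and propagate.
  then x5 is forced to False.
Set x3 = False and propagate.
  then x4 is forced to False.
The remaining clauses are satisfied by x6 = False, x8 = False, x9 = False.
So x1=T, x2=T, x3=F, x4=F, x5=F, x6=F, x7=F, x8=F, x9=F is a satisfying assignment.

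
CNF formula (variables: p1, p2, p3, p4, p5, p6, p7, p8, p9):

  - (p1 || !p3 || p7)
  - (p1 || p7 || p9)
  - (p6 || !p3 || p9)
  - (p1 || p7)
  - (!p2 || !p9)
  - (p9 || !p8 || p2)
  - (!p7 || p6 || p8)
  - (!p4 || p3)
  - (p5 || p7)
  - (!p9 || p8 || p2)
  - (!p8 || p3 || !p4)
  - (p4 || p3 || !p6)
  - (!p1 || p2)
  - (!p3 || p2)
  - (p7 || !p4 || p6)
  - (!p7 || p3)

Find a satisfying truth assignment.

p1=F  p2=T  p3=T  p4=F  p5=T  p6=T  p7=T  p8=F  p9=F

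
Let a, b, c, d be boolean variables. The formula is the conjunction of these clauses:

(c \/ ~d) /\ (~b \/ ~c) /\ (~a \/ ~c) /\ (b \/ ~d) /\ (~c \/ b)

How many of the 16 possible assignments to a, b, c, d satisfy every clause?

4

Satisfying assignments:
  a=F b=F c=F d=F
  a=F b=T c=F d=F
  a=T b=F c=F d=F
  a=T b=T c=F d=F
Count: 4.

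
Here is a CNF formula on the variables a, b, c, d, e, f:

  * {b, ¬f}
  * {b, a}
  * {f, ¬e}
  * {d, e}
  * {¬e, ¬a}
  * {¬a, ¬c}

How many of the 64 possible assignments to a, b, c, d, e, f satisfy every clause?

11

Split on a, then e.
  a=T, e=T: a clause becomes empty — 0.
  a=T, e=F: remaining (b,c,d,f) ∈ {(F,F,T,F); (T,F,T,F); (T,F,T,T)} — 3.
  a=F, e=T: remaining (b,c,d,f) ∈ {(T,F,F,T); (T,F,T,T); (T,T,F,T); (T,T,T,T)} — 4.
  a=F, e=F: remaining (b,c,d,f) ∈ {(T,F,T,F); (T,F,T,T); (T,T,T,F); (T,T,T,T)} — 4.
Total: 0 + 3 + 4 + 4 = 11.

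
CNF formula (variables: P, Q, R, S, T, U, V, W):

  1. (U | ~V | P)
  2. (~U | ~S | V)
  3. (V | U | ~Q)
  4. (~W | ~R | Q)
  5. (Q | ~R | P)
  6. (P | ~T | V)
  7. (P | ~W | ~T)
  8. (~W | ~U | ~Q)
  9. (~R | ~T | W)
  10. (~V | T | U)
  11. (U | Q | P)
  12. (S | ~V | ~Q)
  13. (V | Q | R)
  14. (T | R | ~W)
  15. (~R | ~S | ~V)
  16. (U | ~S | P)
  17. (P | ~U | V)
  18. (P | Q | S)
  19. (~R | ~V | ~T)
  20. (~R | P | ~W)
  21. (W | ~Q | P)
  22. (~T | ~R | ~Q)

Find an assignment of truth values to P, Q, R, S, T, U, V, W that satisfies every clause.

Pure literal: P appears only positively; assign P = True.
Try Q = False.
Set R = False and propagate.
  then V is forced to True.
Try T = False.
  then U is forced to True.
  then W is forced to False.
S is now unconstrained; take S = True.
Every clause has at least one true literal under this assignment.

P=T, Q=F, R=F, S=T, T=F, U=T, V=T, W=F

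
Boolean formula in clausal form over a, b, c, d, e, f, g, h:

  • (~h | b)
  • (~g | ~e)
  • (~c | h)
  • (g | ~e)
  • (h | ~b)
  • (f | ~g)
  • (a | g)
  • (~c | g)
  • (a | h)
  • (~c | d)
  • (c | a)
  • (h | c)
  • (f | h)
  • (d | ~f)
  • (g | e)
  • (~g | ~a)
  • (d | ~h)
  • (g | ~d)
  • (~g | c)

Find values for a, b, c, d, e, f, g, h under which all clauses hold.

a=False, b=True, c=True, d=True, e=False, f=True, g=True, h=True

Check each clause:
  1. (~h | b) — b is true.
  2. (~g | ~e) — ~e is true.
  3. (h | ~c) — h is true.
  4. (g | ~e) — ~e is true.
  5. (h | ~b) — h is true.
  6. (f | ~g) — f is true.
  7. (g | a) — g is true.
  8. (g | ~c) — g is true.
  9. (h | a) — h is true.
  10. (d | ~c) — d is true.
  11. (a | c) — c is true.
  12. (h | c) — h is true.
  13. (f | h) — h is true.
  14. (~f | d) — d is true.
  15. (e | g) — g is true.
  16. (~a | ~g) — ~a is true.
  17. (d | ~h) — d is true.
  18. (g | ~d) — g is true.
  19. (~g | c) — c is true.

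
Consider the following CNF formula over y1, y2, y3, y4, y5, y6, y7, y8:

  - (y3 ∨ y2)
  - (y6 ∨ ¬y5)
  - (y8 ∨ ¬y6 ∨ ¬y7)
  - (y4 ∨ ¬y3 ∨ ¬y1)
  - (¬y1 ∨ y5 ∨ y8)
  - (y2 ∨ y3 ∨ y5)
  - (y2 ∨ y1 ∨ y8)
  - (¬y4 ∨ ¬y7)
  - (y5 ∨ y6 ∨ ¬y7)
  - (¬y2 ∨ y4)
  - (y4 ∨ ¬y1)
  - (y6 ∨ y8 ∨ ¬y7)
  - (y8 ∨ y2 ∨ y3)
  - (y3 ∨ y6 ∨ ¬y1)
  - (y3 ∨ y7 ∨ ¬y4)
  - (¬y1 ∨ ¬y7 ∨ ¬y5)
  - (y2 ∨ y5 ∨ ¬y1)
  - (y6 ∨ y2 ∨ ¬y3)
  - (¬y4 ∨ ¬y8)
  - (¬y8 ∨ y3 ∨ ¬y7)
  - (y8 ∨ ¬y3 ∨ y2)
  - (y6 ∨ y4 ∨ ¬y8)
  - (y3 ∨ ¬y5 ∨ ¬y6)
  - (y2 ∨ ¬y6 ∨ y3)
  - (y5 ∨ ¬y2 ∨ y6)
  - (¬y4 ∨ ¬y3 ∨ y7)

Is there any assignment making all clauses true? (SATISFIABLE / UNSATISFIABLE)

SATISFIABLE

Branch on y1: take y1 = False.
For the remaining variables, y2 = False, y3 = True, y4 = False, y5 = True, y6 = True, y7 = True, y8 = True works.
So y1=False, y2=False, y3=True, y4=False, y5=True, y6=True, y7=True, y8=True is a satisfying assignment.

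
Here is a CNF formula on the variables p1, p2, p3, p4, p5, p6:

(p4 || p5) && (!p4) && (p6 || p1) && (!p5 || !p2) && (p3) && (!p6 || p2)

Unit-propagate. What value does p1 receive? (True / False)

(!p4) stands alone — p4 = False.
(p4 || p5) with p4 = False leaves only p5, so p5 = True.
In (!p2 || !p5), !p5 is now false; !p2 must hold, so p2 = False.
Unit clause (p3) sets p3 = True.
In (!p6 || p2), p2 is now false; !p6 must hold, so p6 = False.
From (p6 || p1) and p6 = False: p1 = True.

True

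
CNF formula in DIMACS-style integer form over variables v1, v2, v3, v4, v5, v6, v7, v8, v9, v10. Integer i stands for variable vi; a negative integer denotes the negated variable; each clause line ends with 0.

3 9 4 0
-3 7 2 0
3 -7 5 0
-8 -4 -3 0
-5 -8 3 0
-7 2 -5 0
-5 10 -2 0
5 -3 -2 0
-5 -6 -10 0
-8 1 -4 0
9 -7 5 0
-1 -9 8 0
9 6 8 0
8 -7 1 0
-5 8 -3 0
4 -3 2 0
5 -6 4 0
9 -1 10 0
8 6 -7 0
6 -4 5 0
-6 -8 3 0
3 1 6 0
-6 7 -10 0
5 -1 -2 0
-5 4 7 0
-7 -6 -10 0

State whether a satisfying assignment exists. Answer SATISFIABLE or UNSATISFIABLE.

Branch on v1: take v1 = True.
Set v2 = True and propagate.
  then v5 is forced to True.
  then v10 is forced to True.
  then v6 is forced to False.
For the remaining variables, v3 = True, v4 = False, v7 = True, v8 = True, v9 = True works.
Every clause has at least one true literal under this assignment.
So v1=1, v2=1, v3=1, v4=0, v5=1, v6=0, v7=1, v8=1, v9=1, v10=1 is a satisfying assignment.

SATISFIABLE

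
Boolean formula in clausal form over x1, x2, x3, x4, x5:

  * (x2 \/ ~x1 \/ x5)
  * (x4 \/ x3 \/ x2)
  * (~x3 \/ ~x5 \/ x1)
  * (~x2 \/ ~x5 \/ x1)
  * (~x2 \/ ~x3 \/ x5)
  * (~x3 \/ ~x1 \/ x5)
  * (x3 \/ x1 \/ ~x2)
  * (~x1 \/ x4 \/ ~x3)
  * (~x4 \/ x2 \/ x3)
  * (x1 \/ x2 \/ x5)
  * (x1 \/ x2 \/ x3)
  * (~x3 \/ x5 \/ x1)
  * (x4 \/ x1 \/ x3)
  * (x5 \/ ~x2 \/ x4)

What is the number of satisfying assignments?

Satisfying assignments:
  x1=1 x2=0 x3=1 x4=1 x5=1
  x1=1 x2=1 x3=0 x4=0 x5=1
  x1=1 x2=1 x3=0 x4=1 x5=0
  x1=1 x2=1 x3=0 x4=1 x5=1
  x1=1 x2=1 x3=1 x4=1 x5=1
Count: 5.

5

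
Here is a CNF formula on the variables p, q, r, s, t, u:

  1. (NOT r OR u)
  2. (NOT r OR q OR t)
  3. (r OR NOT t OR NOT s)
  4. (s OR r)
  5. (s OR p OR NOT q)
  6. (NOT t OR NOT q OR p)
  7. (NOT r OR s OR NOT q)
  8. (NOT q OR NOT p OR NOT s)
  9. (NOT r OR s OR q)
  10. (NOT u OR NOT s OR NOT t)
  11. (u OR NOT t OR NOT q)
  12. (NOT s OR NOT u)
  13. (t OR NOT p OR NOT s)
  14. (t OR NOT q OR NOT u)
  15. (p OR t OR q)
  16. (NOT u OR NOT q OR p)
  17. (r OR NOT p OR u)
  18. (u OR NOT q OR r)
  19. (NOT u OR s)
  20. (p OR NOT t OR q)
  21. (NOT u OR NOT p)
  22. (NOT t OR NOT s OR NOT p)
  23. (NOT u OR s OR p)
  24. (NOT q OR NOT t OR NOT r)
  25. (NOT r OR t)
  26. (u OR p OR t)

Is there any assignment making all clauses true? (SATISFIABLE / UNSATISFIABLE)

q = True:
  u = True:
    propagation gives s=False; an empty clause results — contradiction.
  u = False:
    propagation gives r=False; an empty clause results — contradiction.
q = False:
  s = True:
    propagation gives u=False, r=False, t=False, p=False; an empty clause results — contradiction.
  s = False:
    propagation gives r=True; an empty clause results — contradiction.
Every branch closes, so no satisfying assignment exists.

UNSATISFIABLE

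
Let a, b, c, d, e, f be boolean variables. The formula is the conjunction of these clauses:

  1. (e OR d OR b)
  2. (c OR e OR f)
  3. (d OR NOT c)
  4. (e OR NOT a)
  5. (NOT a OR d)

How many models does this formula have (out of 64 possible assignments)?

27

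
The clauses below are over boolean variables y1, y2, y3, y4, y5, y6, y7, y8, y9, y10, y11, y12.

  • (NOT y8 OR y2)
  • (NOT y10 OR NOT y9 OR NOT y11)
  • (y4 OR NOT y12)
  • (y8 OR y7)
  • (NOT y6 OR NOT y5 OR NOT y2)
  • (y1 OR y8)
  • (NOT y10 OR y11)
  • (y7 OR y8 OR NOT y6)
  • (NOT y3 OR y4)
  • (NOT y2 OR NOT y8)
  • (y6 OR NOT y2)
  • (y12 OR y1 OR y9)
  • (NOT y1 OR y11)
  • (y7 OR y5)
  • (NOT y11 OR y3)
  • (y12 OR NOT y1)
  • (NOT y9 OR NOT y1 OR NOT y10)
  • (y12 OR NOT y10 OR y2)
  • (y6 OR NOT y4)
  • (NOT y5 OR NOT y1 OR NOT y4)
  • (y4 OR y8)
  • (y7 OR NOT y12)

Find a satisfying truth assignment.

y1=T  y2=T  y3=T  y4=T  y5=F  y6=T  y7=T  y8=F  y9=F  y10=T  y11=T  y12=T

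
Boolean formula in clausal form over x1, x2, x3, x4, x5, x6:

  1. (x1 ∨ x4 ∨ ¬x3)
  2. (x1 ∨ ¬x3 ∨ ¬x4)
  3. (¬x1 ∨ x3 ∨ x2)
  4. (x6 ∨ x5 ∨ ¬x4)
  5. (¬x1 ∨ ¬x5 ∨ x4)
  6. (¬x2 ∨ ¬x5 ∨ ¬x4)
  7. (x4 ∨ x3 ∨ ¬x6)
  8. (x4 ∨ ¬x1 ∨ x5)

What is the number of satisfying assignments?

Case analysis on x4 and x1:
  x4=T, x1=T: 5 of the 16 assignments to (x2,x3,x5,x6) work.
  x4=T, x1=F: remaining (x2,x3,x5,x6) ∈ {(F,F,F,T); (F,F,T,F); (F,F,T,T); (T,F,F,T)} — 4.
  x4=F, x1=T: a clause becomes empty — 0.
  x4=F, x1=F: remaining (x2,x3,x5,x6) ∈ {(F,F,F,F); (F,F,T,F); (T,F,F,F); (T,F,T,F)} — 4.
Total: 5 + 4 + 0 + 4 = 13.

13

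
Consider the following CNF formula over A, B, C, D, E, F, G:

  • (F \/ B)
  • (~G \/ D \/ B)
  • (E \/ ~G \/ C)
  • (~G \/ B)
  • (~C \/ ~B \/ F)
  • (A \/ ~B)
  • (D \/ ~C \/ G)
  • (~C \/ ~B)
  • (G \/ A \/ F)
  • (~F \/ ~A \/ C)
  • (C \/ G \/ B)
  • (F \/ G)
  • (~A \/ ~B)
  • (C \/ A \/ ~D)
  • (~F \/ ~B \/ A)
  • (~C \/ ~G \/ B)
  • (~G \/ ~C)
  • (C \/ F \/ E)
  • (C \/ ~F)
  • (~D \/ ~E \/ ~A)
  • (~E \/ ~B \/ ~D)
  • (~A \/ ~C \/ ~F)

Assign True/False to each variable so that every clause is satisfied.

A = False  B = False  C = True  D = True  E = False  F = True  G = False

Set A = False and propagate.
  then B is forced to False.
  then F is forced to True.
  then G is forced to False.
  then C is forced to True.
  then D is forced to True.
E is now unconstrained; take E = False.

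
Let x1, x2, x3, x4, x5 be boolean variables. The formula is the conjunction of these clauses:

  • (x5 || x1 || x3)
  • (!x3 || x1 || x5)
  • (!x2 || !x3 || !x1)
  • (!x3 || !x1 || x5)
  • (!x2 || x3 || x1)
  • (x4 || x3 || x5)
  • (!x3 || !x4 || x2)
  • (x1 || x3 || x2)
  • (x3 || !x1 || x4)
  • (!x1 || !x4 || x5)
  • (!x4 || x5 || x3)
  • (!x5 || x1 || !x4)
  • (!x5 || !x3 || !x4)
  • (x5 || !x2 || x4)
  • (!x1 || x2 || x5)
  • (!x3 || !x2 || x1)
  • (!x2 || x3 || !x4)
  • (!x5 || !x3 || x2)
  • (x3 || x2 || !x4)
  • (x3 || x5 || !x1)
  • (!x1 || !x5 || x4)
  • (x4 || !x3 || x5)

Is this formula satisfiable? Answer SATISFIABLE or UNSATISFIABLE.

x3 = True:
  x5 = True:
    propagation gives x4=False, x2=True, x1=False; an empty clause results — contradiction.
  x5 = False:
    propagation gives x1=True; an empty clause results — contradiction.
x3 = False:
  x1 = True:
    propagation gives x4=True, x5=True, x2=False; an empty clause results — contradiction.
  x1 = False:
    propagation gives x5=True, x2=False; an empty clause results — contradiction.
Every branch closes, so no satisfying assignment exists.

UNSATISFIABLE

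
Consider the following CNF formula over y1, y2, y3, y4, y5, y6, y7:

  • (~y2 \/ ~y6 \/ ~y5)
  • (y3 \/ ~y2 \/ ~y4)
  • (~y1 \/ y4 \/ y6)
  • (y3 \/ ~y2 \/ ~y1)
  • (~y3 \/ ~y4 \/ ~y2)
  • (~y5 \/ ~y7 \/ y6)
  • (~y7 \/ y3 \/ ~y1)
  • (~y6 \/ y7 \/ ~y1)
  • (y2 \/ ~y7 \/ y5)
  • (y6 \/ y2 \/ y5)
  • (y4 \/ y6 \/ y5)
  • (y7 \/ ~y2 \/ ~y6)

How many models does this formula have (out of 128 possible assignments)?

Case analysis on y2 and y6:
  y2=1, y6=1: remaining (y1,y3,y4,y5,y7) ∈ {(0,0,0,0,1); (0,1,0,0,1); (1,1,0,0,1)} — 3.
  y2=1, y6=0: remaining (y1,y3,y4,y5,y7) ∈ {(0,0,0,1,0); (0,1,0,1,0)} — 2.
  y2=0, y6=1: y4 free; 7 ways for (y1,y3,y5,y7) × 2^1 = 14.
  y2=0, y6=0: y3 free; 3 ways for (y1,y4,y5,y7) × 2^1 = 6.
Total: 3 + 2 + 14 + 6 = 25.

25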